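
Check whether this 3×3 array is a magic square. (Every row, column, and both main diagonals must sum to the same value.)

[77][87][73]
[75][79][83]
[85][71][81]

Yes

Row 1: 77 + 87 + 73 = 237.
Row 2: 75 + 79 + 83 = 237.
Row 3: 85 + 71 + 81 = 237.
Column 1: 77 + 75 + 85 = 237.
Column 2: 87 + 79 + 71 = 237.
Column 3: 73 + 83 + 81 = 237.
Main diagonal: 77 + 79 + 81 = 237.
Anti-diagonal: 73 + 79 + 85 = 237.
All lines sum to 237.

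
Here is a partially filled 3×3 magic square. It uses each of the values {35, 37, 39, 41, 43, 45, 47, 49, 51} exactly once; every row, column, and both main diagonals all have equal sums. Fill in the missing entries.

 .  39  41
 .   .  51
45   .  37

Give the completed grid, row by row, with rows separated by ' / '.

49 39 41 / 35 43 51 / 45 47 37

The 9 entries sum to 387, so each line sums to 387/3 = 129.
Using row 1: 39 + 41 + ? → (1,1) = 129 − 80 = 49.
The remaining cell in row 3 is (3,2) = 129 − 82 = 47.
Column 1: 49 + 45 + ? = 129, so (2,1) = 35.
The remaining cell in column 2 is (2,2) = 129 − 86 = 43.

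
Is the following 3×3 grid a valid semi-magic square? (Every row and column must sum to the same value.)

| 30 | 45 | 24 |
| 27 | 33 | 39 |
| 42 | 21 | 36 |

Row 1: 30 + 45 + 24 = 99.
Row 2: 27 + 33 + 39 = 99.
Row 3: 42 + 21 + 36 = 99.
Column 1: 30 + 27 + 42 = 99.
Column 2: 45 + 33 + 21 = 99.
Column 3: 24 + 39 + 36 = 99.
All lines sum to 99.

Yes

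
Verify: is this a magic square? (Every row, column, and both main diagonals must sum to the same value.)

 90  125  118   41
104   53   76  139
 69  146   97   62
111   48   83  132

Row 1: 90 + 125 + 118 + 41 = 374.
Row 2: 104 + 53 + 76 + 139 = 372.
Row 3: 69 + 146 + 97 + 62 = 374.
Row 4: 111 + 48 + 83 + 132 = 374.
Column 1: 90 + 104 + 69 + 111 = 374.
Column 2: 125 + 53 + 146 + 48 = 372.
Column 3: 118 + 76 + 97 + 83 = 374.
Column 4: 41 + 139 + 62 + 132 = 374.
Main diagonal: 90 + 53 + 97 + 132 = 372.
Anti-diagonal: 41 + 76 + 146 + 111 = 374.

No — column 3 sums to 374 but row 2 sums to 372.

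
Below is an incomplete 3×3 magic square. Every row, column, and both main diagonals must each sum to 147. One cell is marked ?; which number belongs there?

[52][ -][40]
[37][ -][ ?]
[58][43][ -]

61

Using row 1: 52 + 40 + ? → (1,2) = 147 − 92 = 55.
The remaining cell in row 3 is (3,3) = 147 − 101 = 46.
Column 2 must total 147; the given cells sum to 98, so (2,2) = 49.
Column 3: 40 + 46 + ? = 147, so (2,3) = 61.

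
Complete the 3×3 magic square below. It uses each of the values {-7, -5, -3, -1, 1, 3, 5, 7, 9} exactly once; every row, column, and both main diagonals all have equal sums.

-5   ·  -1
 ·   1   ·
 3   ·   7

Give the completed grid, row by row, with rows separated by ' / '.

-5 9 -1 / 5 1 -3 / 3 -7 7

The 9 entries sum to 9, so each line sums to 9/3 = 3.
The remaining cell in row 1 is (1,2) = 3 − (-6) = 9.
Using row 3: 3 + 7 + ? → (3,2) = 3 − 10 = -7.
Using column 1: -5 + 3 + ? → (2,1) = 3 − (-2) = 5.
Column 3 needs 3; the known cells sum to 6, so (2,3) = -3.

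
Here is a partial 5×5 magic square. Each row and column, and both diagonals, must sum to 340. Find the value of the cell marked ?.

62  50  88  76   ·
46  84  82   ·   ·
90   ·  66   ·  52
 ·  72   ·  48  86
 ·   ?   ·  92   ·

56

Row 1 needs 340; the known cells sum to 276, so (1,5) = 64.
From main diagonal, 340 − (62 + 84 + 66 + 48) gives (5,5) = 80.
From column 5, 340 − (64 + 52 + 86 + 80) gives (2,5) = 58.
From row 2, 340 − (46 + 84 + 82 + 58) gives (2,4) = 70.
Column 4 needs 340; the known cells sum to 286, so (3,4) = 54.
Using anti-diagonal: 64 + 70 + 66 + 72 + ? → (5,1) = 340 − 272 = 68.
Row 3 must total 340; the given cells sum to 262, so (3,2) = 78.
The remaining cell in column 1 is (4,1) = 340 − 266 = 74.
Column 2: 50 + 84 + 78 + 72 + ? = 340, so (5,2) = 56.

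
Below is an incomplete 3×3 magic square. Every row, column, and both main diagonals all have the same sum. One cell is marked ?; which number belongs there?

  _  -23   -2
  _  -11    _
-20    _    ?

-14

Anti-diagonal is complete and sums to -33; that is the magic constant.
From row 1, -33 − (-23 + (-2)) gives (1,1) = -8.
Column 1 needs -33; the known cells sum to -28, so (2,1) = -5.
The remaining cell in column 2 is (3,2) = -33 − (-34) = 1.
Using main diagonal: -8 + (-11) + ? → (3,3) = -33 − (-19) = -14.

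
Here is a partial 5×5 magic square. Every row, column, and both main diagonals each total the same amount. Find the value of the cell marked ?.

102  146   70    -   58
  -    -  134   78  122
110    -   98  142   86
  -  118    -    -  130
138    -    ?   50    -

Anti-diagonal is complete and sums to 490; that is the magic constant.
From row 1, 490 − (102 + 146 + 70 + 58) gives (1,4) = 114.
The remaining cell in row 3 is (3,2) = 490 − 436 = 54.
The remaining cell in column 4 is (4,4) = 490 − 384 = 106.
Column 5: 58 + 122 + 86 + 130 + ? = 490, so (5,5) = 94.
Using main diagonal: 102 + 98 + 106 + 94 + ? → (2,2) = 490 − 400 = 90.
Row 2 must total 490; the given cells sum to 424, so (2,1) = 66.
The remaining cell in column 1 is (4,1) = 490 − 416 = 74.
Column 2 needs 490; the known cells sum to 408, so (5,2) = 82.
The remaining cell in row 4 is (4,3) = 490 − 428 = 62.
Row 5 must total 490; the given cells sum to 364, so (5,3) = 126.

126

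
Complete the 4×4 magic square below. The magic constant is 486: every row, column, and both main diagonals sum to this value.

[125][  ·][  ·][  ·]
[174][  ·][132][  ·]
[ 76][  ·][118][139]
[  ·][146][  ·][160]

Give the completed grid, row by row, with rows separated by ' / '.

Row 3 needs 486; the known cells sum to 333, so (3,2) = 153.
Column 1 needs 486; the known cells sum to 375, so (4,1) = 111.
Main diagonal: 125 + 118 + 160 + ? = 486, so (2,2) = 83.
From anti-diagonal, 486 − (132 + 153 + 111) gives (1,4) = 90.
The remaining cell in row 2 is (2,4) = 486 − 389 = 97.
Using row 4: 111 + 146 + 160 + ? → (4,3) = 486 − 417 = 69.
Column 2 must total 486; the given cells sum to 382, so (1,2) = 104.
The remaining cell in column 3 is (1,3) = 486 − 319 = 167.

125 104 167 90 / 174 83 132 97 / 76 153 118 139 / 111 146 69 160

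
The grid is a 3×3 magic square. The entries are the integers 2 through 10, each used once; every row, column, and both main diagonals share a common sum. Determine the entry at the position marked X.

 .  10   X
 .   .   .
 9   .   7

3

The entries are 2 through 10, which sum to 54, so each line sums to 54/3 = 18.
Row 3 needs 18; the known cells sum to 16, so (3,2) = 2.
Using column 2: 10 + 2 + ? → (2,2) = 18 − 12 = 6.
Using main diagonal: 6 + 7 + ? → (1,1) = 18 − 13 = 5.
Anti-diagonal: 6 + 9 + ? = 18, so (1,3) = 3.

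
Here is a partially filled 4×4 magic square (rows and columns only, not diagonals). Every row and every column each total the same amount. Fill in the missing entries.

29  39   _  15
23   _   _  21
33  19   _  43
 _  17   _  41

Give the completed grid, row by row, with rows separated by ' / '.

Column 4 is already complete: 15 + 21 + 43 + 41 = 120, so that is the magic constant.
The remaining cell in row 1 is (1,3) = 120 − 83 = 37.
The remaining cell in row 3 is (3,3) = 120 − 95 = 25.
From column 1, 120 − (29 + 23 + 33) gives (4,1) = 35.
Column 2: 39 + 19 + 17 + ? = 120, so (2,2) = 45.
Row 2: 23 + 45 + 21 + ? = 120, so (2,3) = 31.
Row 4 needs 120; the known cells sum to 93, so (4,3) = 27.

29 39 37 15 / 23 45 31 21 / 33 19 25 43 / 35 17 27 41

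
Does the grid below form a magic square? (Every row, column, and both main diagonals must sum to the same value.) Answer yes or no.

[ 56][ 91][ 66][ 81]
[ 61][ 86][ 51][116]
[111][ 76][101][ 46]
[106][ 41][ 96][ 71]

Row 1: 56 + 91 + 66 + 81 = 294.
Row 2: 61 + 86 + 51 + 116 = 314.
Row 3: 111 + 76 + 101 + 46 = 334.
Row 4: 106 + 41 + 96 + 71 = 314.
Column 1: 56 + 61 + 111 + 106 = 334.
Column 2: 91 + 86 + 76 + 41 = 294.
Column 3: 66 + 51 + 101 + 96 = 314.
Column 4: 81 + 116 + 46 + 71 = 314.
Main diagonal: 56 + 86 + 101 + 71 = 314.
Anti-diagonal: 81 + 51 + 76 + 106 = 314.

No — column 3 sums to 314 but row 1 sums to 294.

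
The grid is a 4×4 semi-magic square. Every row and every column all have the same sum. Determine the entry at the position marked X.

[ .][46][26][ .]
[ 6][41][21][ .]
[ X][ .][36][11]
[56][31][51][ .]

71

Column 3 is complete and sums to 134; that is the magic constant.
Row 2 must total 134; the given cells sum to 68, so (2,4) = 66.
Row 4: 56 + 31 + 51 + ? = 134, so (4,4) = -4.
Using column 2: 46 + 41 + 31 + ? → (3,2) = 134 − 118 = 16.
Column 4 must total 134; the given cells sum to 73, so (1,4) = 61.
Row 1 must total 134; the given cells sum to 133, so (1,1) = 1.
Row 3 must total 134; the given cells sum to 63, so (3,1) = 71.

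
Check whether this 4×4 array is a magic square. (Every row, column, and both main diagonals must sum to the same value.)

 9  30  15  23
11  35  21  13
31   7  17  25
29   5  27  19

Row 1: 9 + 30 + 15 + 23 = 77.
Row 2: 11 + 35 + 21 + 13 = 80.
Row 3: 31 + 7 + 17 + 25 = 80.
Row 4: 29 + 5 + 27 + 19 = 80.
Column 1: 9 + 11 + 31 + 29 = 80.
Column 2: 30 + 35 + 7 + 5 = 77.
Column 3: 15 + 21 + 17 + 27 = 80.
Column 4: 23 + 13 + 25 + 19 = 80.
Main diagonal: 9 + 35 + 17 + 19 = 80.
Anti-diagonal: 23 + 21 + 7 + 29 = 80.

No — row 1 sums to 77 but main diagonal sums to 80.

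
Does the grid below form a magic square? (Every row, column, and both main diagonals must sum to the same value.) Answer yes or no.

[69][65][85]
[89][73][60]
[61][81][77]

No — column 3 sums to 222 but row 3 sums to 219.

Row 1: 69 + 65 + 85 = 219.
Row 2: 89 + 73 + 60 = 222.
Row 3: 61 + 81 + 77 = 219.
Column 1: 69 + 89 + 61 = 219.
Column 2: 65 + 73 + 81 = 219.
Column 3: 85 + 60 + 77 = 222.
Main diagonal: 69 + 73 + 77 = 219.
Anti-diagonal: 85 + 73 + 61 = 219.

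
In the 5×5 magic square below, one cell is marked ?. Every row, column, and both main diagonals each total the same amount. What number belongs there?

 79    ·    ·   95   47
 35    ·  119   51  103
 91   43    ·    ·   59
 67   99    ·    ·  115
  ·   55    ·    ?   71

39

Column 5 is complete and sums to 395; that is the magic constant.
Row 2 needs 395; the known cells sum to 308, so (2,2) = 87.
The remaining cell in column 1 is (5,1) = 395 − 272 = 123.
Column 2 must total 395; the given cells sum to 284, so (1,2) = 111.
Using anti-diagonal: 47 + 51 + 99 + 123 + ? → (3,3) = 395 − 320 = 75.
Row 1: 79 + 111 + 95 + 47 + ? = 395, so (1,3) = 63.
Using row 3: 91 + 43 + 75 + 59 + ? → (3,4) = 395 − 268 = 127.
Main diagonal must total 395; the given cells sum to 312, so (4,4) = 83.
Using row 4: 67 + 99 + 83 + 115 + ? → (4,3) = 395 − 364 = 31.
The remaining cell in column 3 is (5,3) = 395 − 288 = 107.
Column 4: 95 + 51 + 127 + 83 + ? = 395, so (5,4) = 39.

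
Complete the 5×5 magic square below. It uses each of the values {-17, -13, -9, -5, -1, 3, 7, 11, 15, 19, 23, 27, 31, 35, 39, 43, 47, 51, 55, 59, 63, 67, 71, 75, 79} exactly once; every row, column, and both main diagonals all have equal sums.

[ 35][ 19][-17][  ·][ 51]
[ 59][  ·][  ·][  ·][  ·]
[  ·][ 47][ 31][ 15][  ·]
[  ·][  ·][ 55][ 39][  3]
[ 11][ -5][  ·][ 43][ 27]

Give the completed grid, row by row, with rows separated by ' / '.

The 25 entries sum to 775, so each line sums to 775/5 = 155.
Row 1 must total 155; the given cells sum to 88, so (1,4) = 67.
Row 5: 11 + (-5) + 43 + 27 + ? = 155, so (5,3) = 79.
Column 3: -17 + 31 + 55 + 79 + ? = 155, so (2,3) = 7.
From column 4, 155 − (67 + 15 + 39 + 43) gives (2,4) = -9.
Main diagonal: 35 + 31 + 39 + 27 + ? = 155, so (2,2) = 23.
Using anti-diagonal: 51 + (-9) + 31 + 11 + ? → (4,2) = 155 − 84 = 71.
The remaining cell in row 2 is (2,5) = 155 − 80 = 75.
Row 4 needs 155; the known cells sum to 168, so (4,1) = -13.
Column 1 must total 155; the given cells sum to 92, so (3,1) = 63.
From column 5, 155 − (51 + 75 + 3 + 27) gives (3,5) = -1.

35 19 -17 67 51 / 59 23 7 -9 75 / 63 47 31 15 -1 / -13 71 55 39 3 / 11 -5 79 43 27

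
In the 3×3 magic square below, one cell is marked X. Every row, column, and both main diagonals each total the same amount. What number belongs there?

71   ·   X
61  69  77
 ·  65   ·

Row 2 is complete and sums to 207; that is the magic constant.
Column 1: 71 + 61 + ? = 207, so (3,1) = 75.
Column 2 needs 207; the known cells sum to 134, so (1,2) = 73.
From main diagonal, 207 − (71 + 69) gives (3,3) = 67.
Using anti-diagonal: 69 + 75 + ? → (1,3) = 207 − 144 = 63.

63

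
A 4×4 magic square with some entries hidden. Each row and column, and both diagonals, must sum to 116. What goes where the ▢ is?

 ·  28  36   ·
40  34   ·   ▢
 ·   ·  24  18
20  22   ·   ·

Column 2 needs 116; the known cells sum to 84, so (3,2) = 32.
Using row 3: 32 + 24 + 18 + ? → (3,1) = 116 − 74 = 42.
From column 1, 116 − (40 + 42 + 20) gives (1,1) = 14.
From main diagonal, 116 − (14 + 34 + 24) gives (4,4) = 44.
The remaining cell in row 1 is (1,4) = 116 − 78 = 38.
Row 4: 20 + 22 + 44 + ? = 116, so (4,3) = 30.
Column 3 needs 116; the known cells sum to 90, so (2,3) = 26.
Column 4: 38 + 18 + 44 + ? = 116, so (2,4) = 16.

16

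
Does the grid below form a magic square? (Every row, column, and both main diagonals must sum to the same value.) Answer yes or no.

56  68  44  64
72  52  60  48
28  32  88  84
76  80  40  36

Row 1: 56 + 68 + 44 + 64 = 232.
Row 2: 72 + 52 + 60 + 48 = 232.
Row 3: 28 + 32 + 88 + 84 = 232.
Row 4: 76 + 80 + 40 + 36 = 232.
Column 1: 56 + 72 + 28 + 76 = 232.
Column 2: 68 + 52 + 32 + 80 = 232.
Column 3: 44 + 60 + 88 + 40 = 232.
Column 4: 64 + 48 + 84 + 36 = 232.
Main diagonal: 56 + 52 + 88 + 36 = 232.
Anti-diagonal: 64 + 60 + 32 + 76 = 232.
All lines sum to 232.

Yes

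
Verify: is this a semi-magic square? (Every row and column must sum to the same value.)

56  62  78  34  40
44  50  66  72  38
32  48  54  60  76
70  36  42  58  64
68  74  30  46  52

Row 1: 56 + 62 + 78 + 34 + 40 = 270.
Row 2: 44 + 50 + 66 + 72 + 38 = 270.
Row 3: 32 + 48 + 54 + 60 + 76 = 270.
Row 4: 70 + 36 + 42 + 58 + 64 = 270.
Row 5: 68 + 74 + 30 + 46 + 52 = 270.
Column 1: 56 + 44 + 32 + 70 + 68 = 270.
Column 2: 62 + 50 + 48 + 36 + 74 = 270.
Column 3: 78 + 66 + 54 + 42 + 30 = 270.
Column 4: 34 + 72 + 60 + 58 + 46 = 270.
Column 5: 40 + 38 + 76 + 64 + 52 = 270.
All lines sum to 270.

Yes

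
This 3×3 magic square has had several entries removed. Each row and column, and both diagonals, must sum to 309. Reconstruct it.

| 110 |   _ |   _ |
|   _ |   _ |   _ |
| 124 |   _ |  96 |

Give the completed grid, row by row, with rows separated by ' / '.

110 117 82 / 75 103 131 / 124 89 96

Using row 3: 124 + 96 + ? → (3,2) = 309 − 220 = 89.
From column 1, 309 − (110 + 124) gives (2,1) = 75.
From main diagonal, 309 − (110 + 96) gives (2,2) = 103.
Anti-diagonal: 103 + 124 + ? = 309, so (1,3) = 82.
Row 1 must total 309; the given cells sum to 192, so (1,2) = 117.
Using row 2: 75 + 103 + ? → (2,3) = 309 − 178 = 131.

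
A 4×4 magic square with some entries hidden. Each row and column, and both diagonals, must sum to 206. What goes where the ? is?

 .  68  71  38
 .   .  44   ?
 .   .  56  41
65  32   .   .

From row 1, 206 − (68 + 71 + 38) gives (1,1) = 29.
Column 3: 71 + 44 + 56 + ? = 206, so (4,3) = 35.
Anti-diagonal must total 206; the given cells sum to 147, so (3,2) = 59.
The remaining cell in row 3 is (3,1) = 206 − 156 = 50.
Row 4 needs 206; the known cells sum to 132, so (4,4) = 74.
Column 1 must total 206; the given cells sum to 144, so (2,1) = 62.
Column 2 must total 206; the given cells sum to 159, so (2,2) = 47.
From column 4, 206 − (38 + 41 + 74) gives (2,4) = 53.

53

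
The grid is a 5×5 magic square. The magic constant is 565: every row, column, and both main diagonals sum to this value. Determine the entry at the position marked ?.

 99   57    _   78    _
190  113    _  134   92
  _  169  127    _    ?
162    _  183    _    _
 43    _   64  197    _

Row 2 must total 565; the given cells sum to 529, so (2,3) = 36.
Column 1 needs 565; the known cells sum to 494, so (3,1) = 71.
From column 3, 565 − (36 + 127 + 183 + 64) gives (1,3) = 155.
The remaining cell in row 1 is (1,5) = 565 − 389 = 176.
Anti-diagonal must total 565; the given cells sum to 480, so (4,2) = 85.
The remaining cell in column 2 is (5,2) = 565 − 424 = 141.
The remaining cell in row 5 is (5,5) = 565 − 445 = 120.
The remaining cell in main diagonal is (4,4) = 565 − 459 = 106.
Row 4 needs 565; the known cells sum to 536, so (4,5) = 29.
From column 4, 565 − (78 + 134 + 106 + 197) gives (3,4) = 50.
Using column 5: 176 + 92 + 29 + 120 + ? → (3,5) = 565 − 417 = 148.

148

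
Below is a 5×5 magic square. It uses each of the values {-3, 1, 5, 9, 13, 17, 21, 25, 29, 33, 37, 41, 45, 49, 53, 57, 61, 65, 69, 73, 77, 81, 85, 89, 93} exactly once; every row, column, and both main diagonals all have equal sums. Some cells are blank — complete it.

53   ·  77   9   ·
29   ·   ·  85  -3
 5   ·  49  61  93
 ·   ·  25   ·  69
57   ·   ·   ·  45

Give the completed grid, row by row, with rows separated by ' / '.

53 65 77 9 21 / 29 41 73 85 -3 / 5 17 49 61 93 / 81 13 25 37 69 / 57 89 1 33 45

The 25 entries sum to 1125, so each line sums to 1125/5 = 225.
Row 3 must total 225; the given cells sum to 208, so (3,2) = 17.
Using column 1: 53 + 29 + 5 + 57 + ? → (4,1) = 225 − 144 = 81.
Column 5: -3 + 93 + 69 + 45 + ? = 225, so (1,5) = 21.
Anti-diagonal needs 225; the known cells sum to 212, so (4,2) = 13.
The remaining cell in row 1 is (1,2) = 225 − 160 = 65.
The remaining cell in row 4 is (4,4) = 225 − 188 = 37.
Column 4 needs 225; the known cells sum to 192, so (5,4) = 33.
Main diagonal must total 225; the given cells sum to 184, so (2,2) = 41.
Row 2: 29 + 41 + 85 + (-3) + ? = 225, so (2,3) = 73.
From column 2, 225 − (65 + 41 + 17 + 13) gives (5,2) = 89.
From column 3, 225 − (77 + 73 + 49 + 25) gives (5,3) = 1.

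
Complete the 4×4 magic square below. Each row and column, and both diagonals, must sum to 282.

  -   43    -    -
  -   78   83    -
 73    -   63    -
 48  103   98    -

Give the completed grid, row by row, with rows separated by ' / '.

108 43 38 93 / 53 78 83 68 / 73 58 63 88 / 48 103 98 33

Row 4 must total 282; the given cells sum to 249, so (4,4) = 33.
Column 2: 43 + 78 + 103 + ? = 282, so (3,2) = 58.
The remaining cell in column 3 is (1,3) = 282 − 244 = 38.
Using main diagonal: 78 + 63 + 33 + ? → (1,1) = 282 − 174 = 108.
Anti-diagonal must total 282; the given cells sum to 189, so (1,4) = 93.
Row 3: 73 + 58 + 63 + ? = 282, so (3,4) = 88.
Column 1 must total 282; the given cells sum to 229, so (2,1) = 53.
Column 4 needs 282; the known cells sum to 214, so (2,4) = 68.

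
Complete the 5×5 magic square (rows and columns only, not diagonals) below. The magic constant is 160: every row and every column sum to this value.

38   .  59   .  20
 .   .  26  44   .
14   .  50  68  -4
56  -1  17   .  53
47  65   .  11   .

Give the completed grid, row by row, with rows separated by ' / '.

The remaining cell in row 3 is (3,2) = 160 − 128 = 32.
Using row 4: 56 + (-1) + 17 + 53 + ? → (4,4) = 160 − 125 = 35.
From column 1, 160 − (38 + 14 + 56 + 47) gives (2,1) = 5.
From column 3, 160 − (59 + 26 + 50 + 17) gives (5,3) = 8.
Column 4 needs 160; the known cells sum to 158, so (1,4) = 2.
Using row 1: 38 + 59 + 2 + 20 + ? → (1,2) = 160 − 119 = 41.
Row 5 must total 160; the given cells sum to 131, so (5,5) = 29.
Column 2: 41 + 32 + (-1) + 65 + ? = 160, so (2,2) = 23.
Using column 5: 20 + (-4) + 53 + 29 + ? → (2,5) = 160 − 98 = 62.

38 41 59 2 20 / 5 23 26 44 62 / 14 32 50 68 -4 / 56 -1 17 35 53 / 47 65 8 11 29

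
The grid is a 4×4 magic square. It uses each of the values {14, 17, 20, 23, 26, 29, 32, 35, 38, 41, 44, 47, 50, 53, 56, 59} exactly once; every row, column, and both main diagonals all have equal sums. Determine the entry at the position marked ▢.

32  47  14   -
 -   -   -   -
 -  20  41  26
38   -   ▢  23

The 16 entries sum to 584, so each line sums to 584/4 = 146.
The remaining cell in row 1 is (1,4) = 146 − 93 = 53.
Row 3 must total 146; the given cells sum to 87, so (3,1) = 59.
Using column 1: 32 + 59 + 38 + ? → (2,1) = 146 − 129 = 17.
Column 4 needs 146; the known cells sum to 102, so (2,4) = 44.
Main diagonal: 32 + 41 + 23 + ? = 146, so (2,2) = 50.
From anti-diagonal, 146 − (53 + 20 + 38) gives (2,3) = 35.
Column 2 must total 146; the given cells sum to 117, so (4,2) = 29.
Column 3 must total 146; the given cells sum to 90, so (4,3) = 56.

56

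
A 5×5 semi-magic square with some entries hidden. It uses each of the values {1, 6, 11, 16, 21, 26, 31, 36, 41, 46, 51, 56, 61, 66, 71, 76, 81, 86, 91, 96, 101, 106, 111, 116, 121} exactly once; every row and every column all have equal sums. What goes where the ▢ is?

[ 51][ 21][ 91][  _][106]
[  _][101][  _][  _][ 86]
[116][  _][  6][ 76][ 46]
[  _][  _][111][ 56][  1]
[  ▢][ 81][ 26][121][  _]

11

The 25 entries sum to 1525, so each line sums to 1525/5 = 305.
Using row 1: 51 + 21 + 91 + 106 + ? → (1,4) = 305 − 269 = 36.
Row 3 needs 305; the known cells sum to 244, so (3,2) = 61.
Column 2 needs 305; the known cells sum to 264, so (4,2) = 41.
From column 3, 305 − (91 + 6 + 111 + 26) gives (2,3) = 71.
Using column 4: 36 + 76 + 56 + 121 + ? → (2,4) = 305 − 289 = 16.
Column 5: 106 + 86 + 46 + 1 + ? = 305, so (5,5) = 66.
Row 2 must total 305; the given cells sum to 274, so (2,1) = 31.
From row 4, 305 − (41 + 111 + 56 + 1) gives (4,1) = 96.
Using row 5: 81 + 26 + 121 + 66 + ? → (5,1) = 305 − 294 = 11.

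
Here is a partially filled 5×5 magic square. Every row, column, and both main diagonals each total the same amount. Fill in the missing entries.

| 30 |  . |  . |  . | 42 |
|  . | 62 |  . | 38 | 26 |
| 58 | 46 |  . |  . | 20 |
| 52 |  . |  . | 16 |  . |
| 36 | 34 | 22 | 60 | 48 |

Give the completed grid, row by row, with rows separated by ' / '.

30 18 56 54 42 / 24 62 50 38 26 / 58 46 44 32 20 / 52 40 28 16 64 / 36 34 22 60 48

Row 5 is already complete: 36 + 34 + 22 + 60 + 48 = 200, so that is the magic constant.
Column 1 must total 200; the given cells sum to 176, so (2,1) = 24.
The remaining cell in column 5 is (4,5) = 200 − 136 = 64.
Using main diagonal: 30 + 62 + 16 + 48 + ? → (3,3) = 200 − 156 = 44.
The remaining cell in anti-diagonal is (4,2) = 200 − 160 = 40.
Row 2 needs 200; the known cells sum to 150, so (2,3) = 50.
The remaining cell in row 3 is (3,4) = 200 − 168 = 32.
Using row 4: 52 + 40 + 16 + 64 + ? → (4,3) = 200 − 172 = 28.
Using column 2: 62 + 46 + 40 + 34 + ? → (1,2) = 200 − 182 = 18.
Column 3 must total 200; the given cells sum to 144, so (1,3) = 56.
Column 4 needs 200; the known cells sum to 146, so (1,4) = 54.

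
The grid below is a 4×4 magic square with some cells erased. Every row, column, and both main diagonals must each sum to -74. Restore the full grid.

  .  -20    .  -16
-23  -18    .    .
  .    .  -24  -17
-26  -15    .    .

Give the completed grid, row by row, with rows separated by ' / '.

Column 2 must total -74; the given cells sum to -53, so (3,2) = -21.
From anti-diagonal, -74 − (-16 + (-21) + (-26)) gives (2,3) = -11.
Row 2 needs -74; the known cells sum to -52, so (2,4) = -22.
Row 3 must total -74; the given cells sum to -62, so (3,1) = -12.
Column 1 needs -74; the known cells sum to -61, so (1,1) = -13.
Column 4 must total -74; the given cells sum to -55, so (4,4) = -19.
Using row 1: -13 + (-20) + (-16) + ? → (1,3) = -74 − (-49) = -25.
Row 4: -26 + (-15) + (-19) + ? = -74, so (4,3) = -14.

-13 -20 -25 -16 / -23 -18 -11 -22 / -12 -21 -24 -17 / -26 -15 -14 -19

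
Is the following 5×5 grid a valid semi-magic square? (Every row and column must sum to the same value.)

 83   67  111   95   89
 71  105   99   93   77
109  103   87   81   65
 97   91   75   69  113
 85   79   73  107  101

Yes

Row 1: 83 + 67 + 111 + 95 + 89 = 445.
Row 2: 71 + 105 + 99 + 93 + 77 = 445.
Row 3: 109 + 103 + 87 + 81 + 65 = 445.
Row 4: 97 + 91 + 75 + 69 + 113 = 445.
Row 5: 85 + 79 + 73 + 107 + 101 = 445.
Column 1: 83 + 71 + 109 + 97 + 85 = 445.
Column 2: 67 + 105 + 103 + 91 + 79 = 445.
Column 3: 111 + 99 + 87 + 75 + 73 = 445.
Column 4: 95 + 93 + 81 + 69 + 107 = 445.
Column 5: 89 + 77 + 65 + 113 + 101 = 445.
All lines sum to 445.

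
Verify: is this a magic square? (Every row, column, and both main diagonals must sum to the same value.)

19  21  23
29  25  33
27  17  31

Row 1: 19 + 21 + 23 = 63.
Row 2: 29 + 25 + 33 = 87.
Row 3: 27 + 17 + 31 = 75.
Column 1: 19 + 29 + 27 = 75.
Column 2: 21 + 25 + 17 = 63.
Column 3: 23 + 33 + 31 = 87.
Main diagonal: 19 + 25 + 31 = 75.
Anti-diagonal: 23 + 25 + 27 = 75.

No — row 1 sums to 63 but row 2 sums to 87.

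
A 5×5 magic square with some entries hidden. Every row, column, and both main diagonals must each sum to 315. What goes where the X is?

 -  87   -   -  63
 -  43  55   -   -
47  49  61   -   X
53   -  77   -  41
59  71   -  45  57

85

Using row 5: 59 + 71 + 45 + 57 + ? → (5,3) = 315 − 232 = 83.
Column 2 needs 315; the known cells sum to 250, so (4,2) = 65.
Column 3 must total 315; the given cells sum to 276, so (1,3) = 39.
Anti-diagonal needs 315; the known cells sum to 248, so (2,4) = 67.
Using row 4: 53 + 65 + 77 + 41 + ? → (4,4) = 315 − 236 = 79.
Main diagonal: 43 + 61 + 79 + 57 + ? = 315, so (1,1) = 75.
Row 1: 75 + 87 + 39 + 63 + ? = 315, so (1,4) = 51.
Using column 1: 75 + 47 + 53 + 59 + ? → (2,1) = 315 − 234 = 81.
Column 4 needs 315; the known cells sum to 242, so (3,4) = 73.
Row 2: 81 + 43 + 55 + 67 + ? = 315, so (2,5) = 69.
Using row 3: 47 + 49 + 61 + 73 + ? → (3,5) = 315 − 230 = 85.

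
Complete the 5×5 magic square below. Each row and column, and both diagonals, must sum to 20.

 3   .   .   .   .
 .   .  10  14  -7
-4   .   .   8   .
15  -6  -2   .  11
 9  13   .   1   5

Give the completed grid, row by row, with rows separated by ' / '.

Using row 4: 15 + (-6) + (-2) + 11 + ? → (4,4) = 20 − 18 = 2.
The remaining cell in row 5 is (5,3) = 20 − 28 = -8.
From column 1, 20 − (3 + (-4) + 15 + 9) gives (2,1) = -3.
Column 4 must total 20; the given cells sum to 25, so (1,4) = -5.
Row 2 needs 20; the known cells sum to 14, so (2,2) = 6.
Main diagonal: 3 + 6 + 2 + 5 + ? = 20, so (3,3) = 4.
Anti-diagonal: 14 + 4 + (-6) + 9 + ? = 20, so (1,5) = -1.
Column 3: 10 + 4 + (-2) + (-8) + ? = 20, so (1,3) = 16.
The remaining cell in column 5 is (3,5) = 20 − 8 = 12.
The remaining cell in row 1 is (1,2) = 20 − 13 = 7.
Using row 3: -4 + 4 + 8 + 12 + ? → (3,2) = 20 − 20 = 0.

3 7 16 -5 -1 / -3 6 10 14 -7 / -4 0 4 8 12 / 15 -6 -2 2 11 / 9 13 -8 1 5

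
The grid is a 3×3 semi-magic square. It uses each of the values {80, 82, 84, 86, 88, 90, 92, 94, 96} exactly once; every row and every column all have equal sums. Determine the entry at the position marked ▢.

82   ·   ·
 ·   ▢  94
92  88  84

The 9 entries sum to 792, so each line sums to 792/3 = 264.
Using column 1: 82 + 92 + ? → (2,1) = 264 − 174 = 90.
Using column 3: 94 + 84 + ? → (1,3) = 264 − 178 = 86.
From row 1, 264 − (82 + 86) gives (1,2) = 96.
Row 2: 90 + 94 + ? = 264, so (2,2) = 80.

80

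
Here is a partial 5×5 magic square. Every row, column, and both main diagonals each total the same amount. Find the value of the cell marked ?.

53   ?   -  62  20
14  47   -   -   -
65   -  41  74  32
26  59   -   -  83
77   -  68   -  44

71

Column 1 is complete and sums to 235; that is the magic constant.
From row 3, 235 − (65 + 41 + 74 + 32) gives (3,2) = 23.
The remaining cell in column 5 is (2,5) = 235 − 179 = 56.
The remaining cell in main diagonal is (4,4) = 235 − 185 = 50.
Anti-diagonal needs 235; the known cells sum to 197, so (2,4) = 38.
The remaining cell in row 2 is (2,3) = 235 − 155 = 80.
Row 4 needs 235; the known cells sum to 218, so (4,3) = 17.
From column 3, 235 − (80 + 41 + 17 + 68) gives (1,3) = 29.
Column 4: 62 + 38 + 74 + 50 + ? = 235, so (5,4) = 11.
Using row 1: 53 + 29 + 62 + 20 + ? → (1,2) = 235 − 164 = 71.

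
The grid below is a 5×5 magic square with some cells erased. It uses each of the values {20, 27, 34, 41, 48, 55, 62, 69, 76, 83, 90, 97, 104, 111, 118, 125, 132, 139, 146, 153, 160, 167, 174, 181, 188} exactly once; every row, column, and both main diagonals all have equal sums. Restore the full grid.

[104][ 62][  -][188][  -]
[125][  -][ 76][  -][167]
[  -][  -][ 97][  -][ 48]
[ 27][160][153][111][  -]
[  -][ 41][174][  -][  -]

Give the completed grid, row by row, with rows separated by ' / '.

104 62 20 188 146 / 125 118 76 34 167 / 181 139 97 55 48 / 27 160 153 111 69 / 83 41 174 132 90

The 25 entries sum to 2600, so each line sums to 2600/5 = 520.
The remaining cell in row 4 is (4,5) = 520 − 451 = 69.
Column 3 must total 520; the given cells sum to 500, so (1,3) = 20.
Row 1 needs 520; the known cells sum to 374, so (1,5) = 146.
Column 5 must total 520; the given cells sum to 430, so (5,5) = 90.
From main diagonal, 520 − (104 + 97 + 111 + 90) gives (2,2) = 118.
Using row 2: 125 + 118 + 76 + 167 + ? → (2,4) = 520 − 486 = 34.
Column 2 must total 520; the given cells sum to 381, so (3,2) = 139.
Anti-diagonal: 146 + 34 + 97 + 160 + ? = 520, so (5,1) = 83.
The remaining cell in row 5 is (5,4) = 520 − 388 = 132.
The remaining cell in column 1 is (3,1) = 520 − 339 = 181.
Column 4 needs 520; the known cells sum to 465, so (3,4) = 55.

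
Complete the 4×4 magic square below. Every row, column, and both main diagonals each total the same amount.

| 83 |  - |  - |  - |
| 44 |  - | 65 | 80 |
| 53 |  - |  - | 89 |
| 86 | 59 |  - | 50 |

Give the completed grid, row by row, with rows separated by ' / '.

83 62 74 47 / 44 77 65 80 / 53 68 56 89 / 86 59 71 50

Column 1 is already complete: 83 + 44 + 53 + 86 = 266, so that is the magic constant.
The remaining cell in row 2 is (2,2) = 266 − 189 = 77.
Row 4 must total 266; the given cells sum to 195, so (4,3) = 71.
Column 4: 80 + 89 + 50 + ? = 266, so (1,4) = 47.
From main diagonal, 266 − (83 + 77 + 50) gives (3,3) = 56.
Anti-diagonal must total 266; the given cells sum to 198, so (3,2) = 68.
Using column 2: 77 + 68 + 59 + ? → (1,2) = 266 − 204 = 62.
Column 3: 65 + 56 + 71 + ? = 266, so (1,3) = 74.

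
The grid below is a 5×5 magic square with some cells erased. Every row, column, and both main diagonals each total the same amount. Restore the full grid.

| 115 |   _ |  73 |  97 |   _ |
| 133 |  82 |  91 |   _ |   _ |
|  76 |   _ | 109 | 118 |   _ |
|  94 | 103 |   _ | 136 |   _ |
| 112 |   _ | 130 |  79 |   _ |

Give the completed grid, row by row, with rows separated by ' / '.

Column 1 is already complete: 115 + 133 + 76 + 94 + 112 = 530, so that is the magic constant.
The remaining cell in column 3 is (4,3) = 530 − 403 = 127.
Column 4: 97 + 118 + 136 + 79 + ? = 530, so (2,4) = 100.
Main diagonal: 115 + 82 + 109 + 136 + ? = 530, so (5,5) = 88.
From anti-diagonal, 530 − (100 + 109 + 103 + 112) gives (1,5) = 106.
The remaining cell in row 1 is (1,2) = 530 − 391 = 139.
From row 2, 530 − (133 + 82 + 91 + 100) gives (2,5) = 124.
Row 4 must total 530; the given cells sum to 460, so (4,5) = 70.
Row 5: 112 + 130 + 79 + 88 + ? = 530, so (5,2) = 121.
From column 2, 530 − (139 + 82 + 103 + 121) gives (3,2) = 85.
The remaining cell in column 5 is (3,5) = 530 − 388 = 142.

115 139 73 97 106 / 133 82 91 100 124 / 76 85 109 118 142 / 94 103 127 136 70 / 112 121 130 79 88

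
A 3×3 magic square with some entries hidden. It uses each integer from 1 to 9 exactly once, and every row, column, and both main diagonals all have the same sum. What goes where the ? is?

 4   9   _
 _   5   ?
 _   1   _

7

The entries are 1 through 9, which sum to 45, so each line sums to 45/3 = 15.
Row 1: 4 + 9 + ? = 15, so (1,3) = 2.
Using main diagonal: 4 + 5 + ? → (3,3) = 15 − 9 = 6.
Anti-diagonal: 2 + 5 + ? = 15, so (3,1) = 8.
The remaining cell in column 1 is (2,1) = 15 − 12 = 3.
Using column 3: 2 + 6 + ? → (2,3) = 15 − 8 = 7.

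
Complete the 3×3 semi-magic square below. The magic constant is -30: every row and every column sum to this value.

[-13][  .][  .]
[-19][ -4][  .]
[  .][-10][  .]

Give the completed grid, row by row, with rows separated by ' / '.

Using row 2: -19 + (-4) + ? → (2,3) = -30 − (-23) = -7.
Column 1 must total -30; the given cells sum to -32, so (3,1) = 2.
Column 2 must total -30; the given cells sum to -14, so (1,2) = -16.
Row 1: -13 + (-16) + ? = -30, so (1,3) = -1.
The remaining cell in row 3 is (3,3) = -30 − (-8) = -22.

-13 -16 -1 / -19 -4 -7 / 2 -10 -22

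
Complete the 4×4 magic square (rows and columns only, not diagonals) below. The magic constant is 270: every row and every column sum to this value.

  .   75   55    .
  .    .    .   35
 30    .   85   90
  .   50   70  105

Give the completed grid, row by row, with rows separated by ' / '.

100 75 55 40 / 95 80 60 35 / 30 65 85 90 / 45 50 70 105

Row 3 needs 270; the known cells sum to 205, so (3,2) = 65.
Row 4 must total 270; the given cells sum to 225, so (4,1) = 45.
Using column 2: 75 + 65 + 50 + ? → (2,2) = 270 − 190 = 80.
Column 3: 55 + 85 + 70 + ? = 270, so (2,3) = 60.
Column 4 needs 270; the known cells sum to 230, so (1,4) = 40.
Using row 1: 75 + 55 + 40 + ? → (1,1) = 270 − 170 = 100.
Row 2 must total 270; the given cells sum to 175, so (2,1) = 95.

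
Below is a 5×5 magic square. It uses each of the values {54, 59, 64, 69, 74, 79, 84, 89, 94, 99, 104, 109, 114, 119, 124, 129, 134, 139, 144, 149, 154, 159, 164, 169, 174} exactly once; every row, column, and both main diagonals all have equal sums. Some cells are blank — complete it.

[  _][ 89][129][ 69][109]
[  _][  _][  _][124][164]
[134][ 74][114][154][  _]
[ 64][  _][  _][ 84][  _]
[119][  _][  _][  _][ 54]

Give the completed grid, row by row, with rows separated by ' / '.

The 25 entries sum to 2850, so each line sums to 2850/5 = 570.
Row 1: 89 + 129 + 69 + 109 + ? = 570, so (1,1) = 174.
From row 3, 570 − (134 + 74 + 114 + 154) gives (3,5) = 94.
Column 1: 174 + 134 + 64 + 119 + ? = 570, so (2,1) = 79.
From column 4, 570 − (69 + 124 + 154 + 84) gives (5,4) = 139.
The remaining cell in column 5 is (4,5) = 570 − 421 = 149.
Main diagonal must total 570; the given cells sum to 426, so (2,2) = 144.
From anti-diagonal, 570 − (109 + 124 + 114 + 119) gives (4,2) = 104.
Row 2 must total 570; the given cells sum to 511, so (2,3) = 59.
Row 4 needs 570; the known cells sum to 401, so (4,3) = 169.
The remaining cell in column 2 is (5,2) = 570 − 411 = 159.
Using column 3: 129 + 59 + 114 + 169 + ? → (5,3) = 570 − 471 = 99.

174 89 129 69 109 / 79 144 59 124 164 / 134 74 114 154 94 / 64 104 169 84 149 / 119 159 99 139 54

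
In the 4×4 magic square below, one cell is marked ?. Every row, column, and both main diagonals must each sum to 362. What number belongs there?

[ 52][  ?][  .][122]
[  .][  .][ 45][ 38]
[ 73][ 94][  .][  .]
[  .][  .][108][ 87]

The remaining cell in column 4 is (3,4) = 362 − 247 = 115.
Anti-diagonal must total 362; the given cells sum to 261, so (4,1) = 101.
Row 3: 73 + 94 + 115 + ? = 362, so (3,3) = 80.
From row 4, 362 − (101 + 108 + 87) gives (4,2) = 66.
Column 1: 52 + 73 + 101 + ? = 362, so (2,1) = 136.
The remaining cell in column 3 is (1,3) = 362 − 233 = 129.
The remaining cell in main diagonal is (2,2) = 362 − 219 = 143.
Row 1: 52 + 129 + 122 + ? = 362, so (1,2) = 59.

59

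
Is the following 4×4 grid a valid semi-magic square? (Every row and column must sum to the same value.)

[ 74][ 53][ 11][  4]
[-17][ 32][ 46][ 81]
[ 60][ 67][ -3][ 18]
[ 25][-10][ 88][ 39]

Yes

Row 1: 74 + 53 + 11 + 4 = 142.
Row 2: -17 + 32 + 46 + 81 = 142.
Row 3: 60 + 67 + (-3) + 18 = 142.
Row 4: 25 + (-10) + 88 + 39 = 142.
Column 1: 74 + (-17) + 60 + 25 = 142.
Column 2: 53 + 32 + 67 + (-10) = 142.
Column 3: 11 + 46 + (-3) + 88 = 142.
Column 4: 4 + 81 + 18 + 39 = 142.
All lines sum to 142.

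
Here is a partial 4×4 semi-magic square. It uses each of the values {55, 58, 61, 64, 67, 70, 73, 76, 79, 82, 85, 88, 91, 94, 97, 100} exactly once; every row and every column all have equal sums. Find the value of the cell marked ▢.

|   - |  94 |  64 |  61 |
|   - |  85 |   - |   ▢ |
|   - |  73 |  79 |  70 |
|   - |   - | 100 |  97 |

The 16 entries sum to 1240, so each line sums to 1240/4 = 310.
Row 1 needs 310; the known cells sum to 219, so (1,1) = 91.
From row 3, 310 − (73 + 79 + 70) gives (3,1) = 88.
The remaining cell in column 2 is (4,2) = 310 − 252 = 58.
Column 3 must total 310; the given cells sum to 243, so (2,3) = 67.
Using column 4: 61 + 70 + 97 + ? → (2,4) = 310 − 228 = 82.

82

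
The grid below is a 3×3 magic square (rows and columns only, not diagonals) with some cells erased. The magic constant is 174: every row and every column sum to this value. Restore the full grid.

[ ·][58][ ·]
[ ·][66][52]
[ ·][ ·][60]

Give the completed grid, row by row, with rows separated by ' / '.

54 58 62 / 56 66 52 / 64 50 60

Row 2 needs 174; the known cells sum to 118, so (2,1) = 56.
Using column 2: 58 + 66 + ? → (3,2) = 174 − 124 = 50.
Column 3 needs 174; the known cells sum to 112, so (1,3) = 62.
The remaining cell in row 1 is (1,1) = 174 − 120 = 54.
Row 3 needs 174; the known cells sum to 110, so (3,1) = 64.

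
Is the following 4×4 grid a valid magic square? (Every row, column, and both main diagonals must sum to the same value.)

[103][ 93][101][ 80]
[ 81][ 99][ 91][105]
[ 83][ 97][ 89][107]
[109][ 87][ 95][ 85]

No — row 1 sums to 377 but row 4 sums to 376.

Row 1: 103 + 93 + 101 + 80 = 377.
Row 2: 81 + 99 + 91 + 105 = 376.
Row 3: 83 + 97 + 89 + 107 = 376.
Row 4: 109 + 87 + 95 + 85 = 376.
Column 1: 103 + 81 + 83 + 109 = 376.
Column 2: 93 + 99 + 97 + 87 = 376.
Column 3: 101 + 91 + 89 + 95 = 376.
Column 4: 80 + 105 + 107 + 85 = 377.
Main diagonal: 103 + 99 + 89 + 85 = 376.
Anti-diagonal: 80 + 91 + 97 + 109 = 377.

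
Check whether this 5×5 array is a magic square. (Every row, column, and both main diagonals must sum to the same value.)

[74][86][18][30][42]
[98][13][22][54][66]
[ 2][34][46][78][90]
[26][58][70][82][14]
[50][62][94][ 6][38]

No — row 3 sums to 250 but column 2 sums to 253.

Row 1: 74 + 86 + 18 + 30 + 42 = 250.
Row 2: 98 + 13 + 22 + 54 + 66 = 253.
Row 3: 2 + 34 + 46 + 78 + 90 = 250.
Row 4: 26 + 58 + 70 + 82 + 14 = 250.
Row 5: 50 + 62 + 94 + 6 + 38 = 250.
Column 1: 74 + 98 + 2 + 26 + 50 = 250.
Column 2: 86 + 13 + 34 + 58 + 62 = 253.
Column 3: 18 + 22 + 46 + 70 + 94 = 250.
Column 4: 30 + 54 + 78 + 82 + 6 = 250.
Column 5: 42 + 66 + 90 + 14 + 38 = 250.
Main diagonal: 74 + 13 + 46 + 82 + 38 = 253.
Anti-diagonal: 42 + 54 + 46 + 58 + 50 = 250.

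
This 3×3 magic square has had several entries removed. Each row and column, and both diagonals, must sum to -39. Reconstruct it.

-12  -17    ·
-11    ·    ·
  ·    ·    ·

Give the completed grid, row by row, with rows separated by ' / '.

-12 -17 -10 / -11 -13 -15 / -16 -9 -14

Row 1: -12 + (-17) + ? = -39, so (1,3) = -10.
Using column 1: -12 + (-11) + ? → (3,1) = -39 − (-23) = -16.
Anti-diagonal: -10 + (-16) + ? = -39, so (2,2) = -13.
Row 2: -11 + (-13) + ? = -39, so (2,3) = -15.
Column 2 must total -39; the given cells sum to -30, so (3,2) = -9.
Using column 3: -10 + (-15) + ? → (3,3) = -39 − (-25) = -14.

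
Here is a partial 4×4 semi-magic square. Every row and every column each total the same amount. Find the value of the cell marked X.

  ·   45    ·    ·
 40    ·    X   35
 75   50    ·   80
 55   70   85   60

Row 4 is complete and sums to 270; that is the magic constant.
Using row 3: 75 + 50 + 80 + ? → (3,3) = 270 − 205 = 65.
Column 1: 40 + 75 + 55 + ? = 270, so (1,1) = 100.
Column 2 needs 270; the known cells sum to 165, so (2,2) = 105.
Column 4 must total 270; the given cells sum to 175, so (1,4) = 95.
Row 1 must total 270; the given cells sum to 240, so (1,3) = 30.
Row 2 must total 270; the given cells sum to 180, so (2,3) = 90.

90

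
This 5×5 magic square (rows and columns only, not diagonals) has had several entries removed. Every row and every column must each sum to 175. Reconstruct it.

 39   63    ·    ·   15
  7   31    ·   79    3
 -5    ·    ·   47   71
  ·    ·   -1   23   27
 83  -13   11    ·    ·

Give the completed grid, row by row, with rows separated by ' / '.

From row 2, 175 − (7 + 31 + 79 + 3) gives (2,3) = 55.
Column 1 must total 175; the given cells sum to 124, so (4,1) = 51.
Column 5: 15 + 3 + 71 + 27 + ? = 175, so (5,5) = 59.
Row 4 needs 175; the known cells sum to 100, so (4,2) = 75.
Row 5 must total 175; the given cells sum to 140, so (5,4) = 35.
Using column 2: 63 + 31 + 75 + (-13) + ? → (3,2) = 175 − 156 = 19.
The remaining cell in column 4 is (1,4) = 175 − 184 = -9.
From row 1, 175 − (39 + 63 + (-9) + 15) gives (1,3) = 67.
Row 3 must total 175; the given cells sum to 132, so (3,3) = 43.

39 63 67 -9 15 / 7 31 55 79 3 / -5 19 43 47 71 / 51 75 -1 23 27 / 83 -13 11 35 59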